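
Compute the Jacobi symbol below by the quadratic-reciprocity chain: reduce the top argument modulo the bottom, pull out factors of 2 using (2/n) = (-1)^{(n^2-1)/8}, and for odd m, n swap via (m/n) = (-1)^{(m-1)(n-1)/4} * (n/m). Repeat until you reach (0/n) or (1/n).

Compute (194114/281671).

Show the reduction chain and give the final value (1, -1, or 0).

factor out 2^1: 194114 = 2^1·97057; with 281671 mod 8 = 7, (2/281671) = +1; sign now +1; continue with (97057/281671)
flip (97057/281671) -> (281671/97057): both odd, 97057 mod 4 = 1, 281671 mod 4 = 3, so the flip contributes +1; sign now +1
(281671/97057): 281671 mod 97057 = 87557, so (281671/97057) = (87557/97057)
flip (87557/97057) -> (97057/87557): both odd, 87557 mod 4 = 1, 97057 mod 4 = 1, so the flip contributes +1; sign now +1
(97057/87557): 97057 mod 87557 = 9500, so (97057/87557) = (9500/87557)
factor out 2^2: 9500 = 2^2·2375; with 87557 mod 8 = 5, (2/87557) = -1; sign now +1; continue with (2375/87557)
flip (2375/87557) -> (87557/2375): both odd, 2375 mod 4 = 3, 87557 mod 4 = 1, so the flip contributes +1; sign now +1
(87557/2375): 87557 mod 2375 = 2057, so (87557/2375) = (2057/2375)
flip (2057/2375) -> (2375/2057): both odd, 2057 mod 4 = 1, 2375 mod 4 = 3, so the flip contributes +1; sign now +1
(2375/2057): 2375 mod 2057 = 318, so (2375/2057) = (318/2057)
factor out 2^1: 318 = 2^1·159; with 2057 mod 8 = 1, (2/2057) = +1; sign now +1; continue with (159/2057)
flip (159/2057) -> (2057/159): both odd, 159 mod 4 = 3, 2057 mod 4 = 1, so the flip contributes +1; sign now +1
(2057/159): 2057 mod 159 = 149, so (2057/159) = (149/159)
flip (149/159) -> (159/149): both odd, 149 mod 4 = 1, 159 mod 4 = 3, so the flip contributes +1; sign now +1
(159/149): 159 mod 149 = 10, so (159/149) = (10/149)
factor out 2^1: 10 = 2^1·5; with 149 mod 8 = 5, (2/149) = -1; sign now -1; continue with (5/149)
flip (5/149) -> (149/5): both odd, 5 mod 4 = 1, 149 mod 4 = 1, so the flip contributes +1; sign now -1
(149/5): 149 mod 5 = 4, so (149/5) = (4/5)
factor out 2^2: 4 = 2^2·1; with 5 mod 8 = 5, (2/5) = -1; sign now -1; continue with (1/5)
reached (1/5) = 1, so the symbol is -1

-1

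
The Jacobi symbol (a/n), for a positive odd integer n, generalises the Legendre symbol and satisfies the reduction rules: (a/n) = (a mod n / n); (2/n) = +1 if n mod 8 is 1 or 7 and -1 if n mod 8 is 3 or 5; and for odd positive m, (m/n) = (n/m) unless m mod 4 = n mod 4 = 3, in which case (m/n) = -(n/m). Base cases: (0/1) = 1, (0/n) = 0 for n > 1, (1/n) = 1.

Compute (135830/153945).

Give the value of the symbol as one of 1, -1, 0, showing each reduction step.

0

135830 = 2^1·67915; (2/153945) = +1 since 153945 mod 8 = 1, so (135830/153945) = (+1)^1·(67915/153945); sign now +1
reciprocity: (67915/153945) = +1·(153945/67915) since 67915 mod 4 = 3, 153945 mod 4 = 1; sign now +1
(153945/67915) = (18115/67915)   [reduce mod 67915]
reciprocity: (18115/67915) = -1·(67915/18115) since 18115 mod 4 = 3, 67915 mod 4 = 3; sign now -1
(67915/18115) = (13570/18115)   [reduce mod 18115]
13570 = 2^1·6785; (2/18115) = -1 since 18115 mod 8 = 3, so (13570/18115) = (-1)^1·(6785/18115); sign now +1
reciprocity: (6785/18115) = +1·(18115/6785) since 6785 mod 4 = 1, 18115 mod 4 = 3; sign now +1
(18115/6785) = (4545/6785)   [reduce mod 6785]
reciprocity: (4545/6785) = +1·(6785/4545) since 4545 mod 4 = 1, 6785 mod 4 = 1; sign now +1
(6785/4545) = (2240/4545)   [reduce mod 4545]
2240 = 2^6·35; (2/4545) = +1 since 4545 mod 8 = 1, so (2240/4545) = (+1)^6·(35/4545); sign now +1
reciprocity: (35/4545) = +1·(4545/35) since 35 mod 4 = 3, 4545 mod 4 = 1; sign now +1
(4545/35) = (30/35)   [reduce mod 35]
30 = 2^1·15; (2/35) = -1 since 35 mod 8 = 3, so (30/35) = (-1)^1·(15/35); sign now -1
reciprocity: (15/35) = -1·(35/15) since 15 mod 4 = 3, 35 mod 4 = 3; sign now +1
(35/15) = (5/15)   [reduce mod 15]
reciprocity: (5/15) = +1·(15/5) since 5 mod 4 = 1, 15 mod 4 = 3; sign now +1
(15/5) = (0/5)   [reduce mod 5]
(0/5) = 0   [gcd(a, n) > 1]; final value = 0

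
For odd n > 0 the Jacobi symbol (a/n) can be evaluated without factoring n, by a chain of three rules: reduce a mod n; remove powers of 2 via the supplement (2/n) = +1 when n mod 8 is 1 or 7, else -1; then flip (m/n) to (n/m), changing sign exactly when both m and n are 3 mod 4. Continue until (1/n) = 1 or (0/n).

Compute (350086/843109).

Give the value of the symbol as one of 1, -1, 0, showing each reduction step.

1

factor out 2^1: 350086 = 2^1·175043; with 843109 mod 8 = 5, (2/843109) = -1; sign now -1; continue with (175043/843109)
flip (175043/843109) -> (843109/175043): both odd, 175043 mod 4 = 3, 843109 mod 4 = 1, so the flip contributes +1; sign now -1
(843109/175043): 843109 mod 175043 = 142937, so (843109/175043) = (142937/175043)
flip (142937/175043) -> (175043/142937): both odd, 142937 mod 4 = 1, 175043 mod 4 = 3, so the flip contributes +1; sign now -1
(175043/142937): 175043 mod 142937 = 32106, so (175043/142937) = (32106/142937)
factor out 2^1: 32106 = 2^1·16053; with 142937 mod 8 = 1, (2/142937) = +1; sign now -1; continue with (16053/142937)
flip (16053/142937) -> (142937/16053): both odd, 16053 mod 4 = 1, 142937 mod 4 = 1, so the flip contributes +1; sign now -1
(142937/16053): 142937 mod 16053 = 14513, so (142937/16053) = (14513/16053)
flip (14513/16053) -> (16053/14513): both odd, 14513 mod 4 = 1, 16053 mod 4 = 1, so the flip contributes +1; sign now -1
(16053/14513): 16053 mod 14513 = 1540, so (16053/14513) = (1540/14513)
factor out 2^2: 1540 = 2^2·385; with 14513 mod 8 = 1, (2/14513) = +1; sign now -1; continue with (385/14513)
flip (385/14513) -> (14513/385): both odd, 385 mod 4 = 1, 14513 mod 4 = 1, so the flip contributes +1; sign now -1
(14513/385): 14513 mod 385 = 268, so (14513/385) = (268/385)
factor out 2^2: 268 = 2^2·67; with 385 mod 8 = 1, (2/385) = +1; sign now -1; continue with (67/385)
flip (67/385) -> (385/67): both odd, 67 mod 4 = 3, 385 mod 4 = 1, so the flip contributes +1; sign now -1
(385/67): 385 mod 67 = 50, so (385/67) = (50/67)
factor out 2^1: 50 = 2^1·25; with 67 mod 8 = 3, (2/67) = -1; sign now +1; continue with (25/67)
flip (25/67) -> (67/25): both odd, 25 mod 4 = 1, 67 mod 4 = 3, so the flip contributes +1; sign now +1
(67/25): 67 mod 25 = 17, so (67/25) = (17/25)
flip (17/25) -> (25/17): both odd, 17 mod 4 = 1, 25 mod 4 = 1, so the flip contributes +1; sign now +1
(25/17): 25 mod 17 = 8, so (25/17) = (8/17)
factor out 2^3: 8 = 2^3·1; with 17 mod 8 = 1, (2/17) = +1; sign now +1; continue with (1/17)
reached (1/17) = 1, so the symbol is +1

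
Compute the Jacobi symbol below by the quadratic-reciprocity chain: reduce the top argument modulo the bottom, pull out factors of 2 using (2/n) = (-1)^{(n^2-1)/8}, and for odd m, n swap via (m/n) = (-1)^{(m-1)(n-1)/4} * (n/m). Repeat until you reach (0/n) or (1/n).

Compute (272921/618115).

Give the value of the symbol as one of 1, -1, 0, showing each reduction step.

1

flip (272921/618115) -> (618115/272921): both odd, 272921 mod 4 = 1, 618115 mod 4 = 3, so the flip contributes +1; sign now +1
(618115/272921): 618115 mod 272921 = 72273, so (618115/272921) = (72273/272921)
flip (72273/272921) -> (272921/72273): both odd, 72273 mod 4 = 1, 272921 mod 4 = 1, so the flip contributes +1; sign now +1
(272921/72273): 272921 mod 72273 = 56102, so (272921/72273) = (56102/72273)
factor out 2^1: 56102 = 2^1·28051; with 72273 mod 8 = 1, (2/72273) = +1; sign now +1; continue with (28051/72273)
flip (28051/72273) -> (72273/28051): both odd, 28051 mod 4 = 3, 72273 mod 4 = 1, so the flip contributes +1; sign now +1
(72273/28051): 72273 mod 28051 = 16171, so (72273/28051) = (16171/28051)
flip (16171/28051) -> (28051/16171): both odd, 16171 mod 4 = 3, 28051 mod 4 = 3, so the flip contributes -1; sign now -1
(28051/16171): 28051 mod 16171 = 11880, so (28051/16171) = (11880/16171)
factor out 2^3: 11880 = 2^3·1485; with 16171 mod 8 = 3, (2/16171) = -1; sign now +1; continue with (1485/16171)
flip (1485/16171) -> (16171/1485): both odd, 1485 mod 4 = 1, 16171 mod 4 = 3, so the flip contributes +1; sign now +1
(16171/1485): 16171 mod 1485 = 1321, so (16171/1485) = (1321/1485)
flip (1321/1485) -> (1485/1321): both odd, 1321 mod 4 = 1, 1485 mod 4 = 1, so the flip contributes +1; sign now +1
(1485/1321): 1485 mod 1321 = 164, so (1485/1321) = (164/1321)
factor out 2^2: 164 = 2^2·41; with 1321 mod 8 = 1, (2/1321) = +1; sign now +1; continue with (41/1321)
flip (41/1321) -> (1321/41): both odd, 41 mod 4 = 1, 1321 mod 4 = 1, so the flip contributes +1; sign now +1
(1321/41): 1321 mod 41 = 9, so (1321/41) = (9/41)
flip (9/41) -> (41/9): both odd, 9 mod 4 = 1, 41 mod 4 = 1, so the flip contributes +1; sign now +1
(41/9): 41 mod 9 = 5, so (41/9) = (5/9)
flip (5/9) -> (9/5): both odd, 5 mod 4 = 1, 9 mod 4 = 1, so the flip contributes +1; sign now +1
(9/5): 9 mod 5 = 4, so (9/5) = (4/5)
factor out 2^2: 4 = 2^2·1; with 5 mod 8 = 5, (2/5) = -1; sign now +1; continue with (1/5)
reached (1/5) = 1, so the symbol is +1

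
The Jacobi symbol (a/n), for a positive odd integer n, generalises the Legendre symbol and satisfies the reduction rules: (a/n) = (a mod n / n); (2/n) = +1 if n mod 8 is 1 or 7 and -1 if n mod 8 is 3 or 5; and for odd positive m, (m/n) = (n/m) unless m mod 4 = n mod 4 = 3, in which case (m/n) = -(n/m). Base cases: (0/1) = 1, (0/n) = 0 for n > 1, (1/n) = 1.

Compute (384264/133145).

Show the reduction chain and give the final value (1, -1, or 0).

(384264/133145) = (117974/133145)   [reduce mod 133145]
117974 = 2^1·58987; (2/133145) = +1 since 133145 mod 8 = 1, so (117974/133145) = (+1)^1·(58987/133145); sign now +1
reciprocity: (58987/133145) = +1·(133145/58987) since 58987 mod 4 = 3, 133145 mod 4 = 1; sign now +1
(133145/58987) = (15171/58987)   [reduce mod 58987]
reciprocity: (15171/58987) = -1·(58987/15171) since 15171 mod 4 = 3, 58987 mod 4 = 3; sign now -1
(58987/15171) = (13474/15171)   [reduce mod 15171]
13474 = 2^1·6737; (2/15171) = -1 since 15171 mod 8 = 3, so (13474/15171) = (-1)^1·(6737/15171); sign now +1
reciprocity: (6737/15171) = +1·(15171/6737) since 6737 mod 4 = 1, 15171 mod 4 = 3; sign now +1
(15171/6737) = (1697/6737)   [reduce mod 6737]
reciprocity: (1697/6737) = +1·(6737/1697) since 1697 mod 4 = 1, 6737 mod 4 = 1; sign now +1
(6737/1697) = (1646/1697)   [reduce mod 1697]
1646 = 2^1·823; (2/1697) = +1 since 1697 mod 8 = 1, so (1646/1697) = (+1)^1·(823/1697); sign now +1
reciprocity: (823/1697) = +1·(1697/823) since 823 mod 4 = 3, 1697 mod 4 = 1; sign now +1
(1697/823) = (51/823)   [reduce mod 823]
reciprocity: (51/823) = -1·(823/51) since 51 mod 4 = 3, 823 mod 4 = 3; sign now -1
(823/51) = (7/51)   [reduce mod 51]
reciprocity: (7/51) = -1·(51/7) since 7 mod 4 = 3, 51 mod 4 = 3; sign now +1
(51/7) = (2/7)   [reduce mod 7]
2 = 2^1·1; (2/7) = +1 since 7 mod 8 = 7, so (2/7) = (+1)^1·(1/7); sign now +1
(1/7) = 1; final value = sign = +1

1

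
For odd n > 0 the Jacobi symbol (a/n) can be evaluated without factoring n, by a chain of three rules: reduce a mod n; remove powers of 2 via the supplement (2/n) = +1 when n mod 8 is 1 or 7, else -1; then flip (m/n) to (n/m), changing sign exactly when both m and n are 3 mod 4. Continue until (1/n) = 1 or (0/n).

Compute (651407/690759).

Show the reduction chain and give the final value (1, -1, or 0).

-1

flip (651407/690759) -> (690759/651407): both odd, 651407 mod 4 = 3, 690759 mod 4 = 3, so the flip contributes -1; sign now -1
(690759/651407): 690759 mod 651407 = 39352, so (690759/651407) = (39352/651407)
factor out 2^3: 39352 = 2^3·4919; with 651407 mod 8 = 7, (2/651407) = +1; sign now -1; continue with (4919/651407)
flip (4919/651407) -> (651407/4919): both odd, 4919 mod 4 = 3, 651407 mod 4 = 3, so the flip contributes -1; sign now +1
(651407/4919): 651407 mod 4919 = 2099, so (651407/4919) = (2099/4919)
flip (2099/4919) -> (4919/2099): both odd, 2099 mod 4 = 3, 4919 mod 4 = 3, so the flip contributes -1; sign now -1
(4919/2099): 4919 mod 2099 = 721, so (4919/2099) = (721/2099)
flip (721/2099) -> (2099/721): both odd, 721 mod 4 = 1, 2099 mod 4 = 3, so the flip contributes +1; sign now -1
(2099/721): 2099 mod 721 = 657, so (2099/721) = (657/721)
flip (657/721) -> (721/657): both odd, 657 mod 4 = 1, 721 mod 4 = 1, so the flip contributes +1; sign now -1
(721/657): 721 mod 657 = 64, so (721/657) = (64/657)
factor out 2^6: 64 = 2^6·1; with 657 mod 8 = 1, (2/657) = +1; sign now -1; continue with (1/657)
reached (1/657) = 1, so the symbol is -1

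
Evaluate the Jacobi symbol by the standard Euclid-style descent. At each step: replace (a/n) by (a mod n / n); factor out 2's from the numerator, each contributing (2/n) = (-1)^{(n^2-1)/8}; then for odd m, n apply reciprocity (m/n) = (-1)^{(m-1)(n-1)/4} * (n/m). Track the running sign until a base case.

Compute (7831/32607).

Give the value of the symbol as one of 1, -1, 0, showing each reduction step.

-1

flip (7831/32607) -> (32607/7831): both odd, 7831 mod 4 = 3, 32607 mod 4 = 3, so the flip contributes -1; sign now -1
(32607/7831): 32607 mod 7831 = 1283, so (32607/7831) = (1283/7831)
flip (1283/7831) -> (7831/1283): both odd, 1283 mod 4 = 3, 7831 mod 4 = 3, so the flip contributes -1; sign now +1
(7831/1283): 7831 mod 1283 = 133, so (7831/1283) = (133/1283)
flip (133/1283) -> (1283/133): both odd, 133 mod 4 = 1, 1283 mod 4 = 3, so the flip contributes +1; sign now +1
(1283/133): 1283 mod 133 = 86, so (1283/133) = (86/133)
factor out 2^1: 86 = 2^1·43; with 133 mod 8 = 5, (2/133) = -1; sign now -1; continue with (43/133)
flip (43/133) -> (133/43): both odd, 43 mod 4 = 3, 133 mod 4 = 1, so the flip contributes +1; sign now -1
(133/43): 133 mod 43 = 4, so (133/43) = (4/43)
factor out 2^2: 4 = 2^2·1; with 43 mod 8 = 3, (2/43) = -1; sign now -1; continue with (1/43)
reached (1/43) = 1, so the symbol is -1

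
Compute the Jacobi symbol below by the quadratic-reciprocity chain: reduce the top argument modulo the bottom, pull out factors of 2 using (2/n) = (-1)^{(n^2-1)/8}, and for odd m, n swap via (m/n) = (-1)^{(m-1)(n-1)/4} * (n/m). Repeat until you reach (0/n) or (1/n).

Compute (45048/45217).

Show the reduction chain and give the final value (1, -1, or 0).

1

factor out 2^3: 45048 = 2^3·5631; with 45217 mod 8 = 1, (2/45217) = +1; sign now +1; continue with (5631/45217)
flip (5631/45217) -> (45217/5631): both odd, 5631 mod 4 = 3, 45217 mod 4 = 1, so the flip contributes +1; sign now +1
(45217/5631): 45217 mod 5631 = 169, so (45217/5631) = (169/5631)
flip (169/5631) -> (5631/169): both odd, 169 mod 4 = 1, 5631 mod 4 = 3, so the flip contributes +1; sign now +1
(5631/169): 5631 mod 169 = 54, so (5631/169) = (54/169)
factor out 2^1: 54 = 2^1·27; with 169 mod 8 = 1, (2/169) = +1; sign now +1; continue with (27/169)
flip (27/169) -> (169/27): both odd, 27 mod 4 = 3, 169 mod 4 = 1, so the flip contributes +1; sign now +1
(169/27): 169 mod 27 = 7, so (169/27) = (7/27)
flip (7/27) -> (27/7): both odd, 7 mod 4 = 3, 27 mod 4 = 3, so the flip contributes -1; sign now -1
(27/7): 27 mod 7 = 6, so (27/7) = (6/7)
factor out 2^1: 6 = 2^1·3; with 7 mod 8 = 7, (2/7) = +1; sign now -1; continue with (3/7)
flip (3/7) -> (7/3): both odd, 3 mod 4 = 3, 7 mod 4 = 3, so the flip contributes -1; sign now +1
(7/3): 7 mod 3 = 1, so (7/3) = (1/3)
reached (1/3) = 1, so the symbol is +1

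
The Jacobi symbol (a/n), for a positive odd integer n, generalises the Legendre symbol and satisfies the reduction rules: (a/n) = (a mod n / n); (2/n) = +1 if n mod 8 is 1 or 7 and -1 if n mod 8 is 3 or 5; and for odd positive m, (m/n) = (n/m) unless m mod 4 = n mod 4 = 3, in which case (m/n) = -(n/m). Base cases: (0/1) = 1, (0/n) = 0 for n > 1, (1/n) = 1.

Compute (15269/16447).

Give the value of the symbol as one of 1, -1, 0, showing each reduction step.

-1

reciprocity: (15269/16447) = +1·(16447/15269) since 15269 mod 4 = 1, 16447 mod 4 = 3; sign now +1
(16447/15269) = (1178/15269)   [reduce mod 15269]
1178 = 2^1·589; (2/15269) = -1 since 15269 mod 8 = 5, so (1178/15269) = (-1)^1·(589/15269); sign now -1
reciprocity: (589/15269) = +1·(15269/589) since 589 mod 4 = 1, 15269 mod 4 = 1; sign now -1
(15269/589) = (544/589)   [reduce mod 589]
544 = 2^5·17; (2/589) = -1 since 589 mod 8 = 5, so (544/589) = (-1)^5·(17/589); sign now +1
reciprocity: (17/589) = +1·(589/17) since 17 mod 4 = 1, 589 mod 4 = 1; sign now +1
(589/17) = (11/17)   [reduce mod 17]
reciprocity: (11/17) = +1·(17/11) since 11 mod 4 = 3, 17 mod 4 = 1; sign now +1
(17/11) = (6/11)   [reduce mod 11]
6 = 2^1·3; (2/11) = -1 since 11 mod 8 = 3, so (6/11) = (-1)^1·(3/11); sign now -1
reciprocity: (3/11) = -1·(11/3) since 3 mod 4 = 3, 11 mod 4 = 3; sign now +1
(11/3) = (2/3)   [reduce mod 3]
2 = 2^1·1; (2/3) = -1 since 3 mod 8 = 3, so (2/3) = (-1)^1·(1/3); sign now -1
(1/3) = 1; final value = sign = -1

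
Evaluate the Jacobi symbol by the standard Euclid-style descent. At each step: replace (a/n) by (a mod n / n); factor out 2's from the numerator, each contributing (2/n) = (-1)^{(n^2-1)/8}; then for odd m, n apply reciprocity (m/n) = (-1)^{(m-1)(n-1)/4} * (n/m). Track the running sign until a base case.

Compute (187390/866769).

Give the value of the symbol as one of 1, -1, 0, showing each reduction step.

1

187390 = 2^1·93695; (2/866769) = +1 since 866769 mod 8 = 1, so (187390/866769) = (+1)^1·(93695/866769); sign now +1
reciprocity: (93695/866769) = +1·(866769/93695) since 93695 mod 4 = 3, 866769 mod 4 = 1; sign now +1
(866769/93695) = (23514/93695)   [reduce mod 93695]
23514 = 2^1·11757; (2/93695) = +1 since 93695 mod 8 = 7, so (23514/93695) = (+1)^1·(11757/93695); sign now +1
reciprocity: (11757/93695) = +1·(93695/11757) since 11757 mod 4 = 1, 93695 mod 4 = 3; sign now +1
(93695/11757) = (11396/11757)   [reduce mod 11757]
11396 = 2^2·2849; (2/11757) = -1 since 11757 mod 8 = 5, so (11396/11757) = (-1)^2·(2849/11757); sign now +1
reciprocity: (2849/11757) = +1·(11757/2849) since 2849 mod 4 = 1, 11757 mod 4 = 1; sign now +1
(11757/2849) = (361/2849)   [reduce mod 2849]
reciprocity: (361/2849) = +1·(2849/361) since 361 mod 4 = 1, 2849 mod 4 = 1; sign now +1
(2849/361) = (322/361)   [reduce mod 361]
322 = 2^1·161; (2/361) = +1 since 361 mod 8 = 1, so (322/361) = (+1)^1·(161/361); sign now +1
reciprocity: (161/361) = +1·(361/161) since 161 mod 4 = 1, 361 mod 4 = 1; sign now +1
(361/161) = (39/161)   [reduce mod 161]
reciprocity: (39/161) = +1·(161/39) since 39 mod 4 = 3, 161 mod 4 = 1; sign now +1
(161/39) = (5/39)   [reduce mod 39]
reciprocity: (5/39) = +1·(39/5) since 5 mod 4 = 1, 39 mod 4 = 3; sign now +1
(39/5) = (4/5)   [reduce mod 5]
4 = 2^2·1; (2/5) = -1 since 5 mod 8 = 5, so (4/5) = (-1)^2·(1/5); sign now +1
(1/5) = 1; final value = sign = +1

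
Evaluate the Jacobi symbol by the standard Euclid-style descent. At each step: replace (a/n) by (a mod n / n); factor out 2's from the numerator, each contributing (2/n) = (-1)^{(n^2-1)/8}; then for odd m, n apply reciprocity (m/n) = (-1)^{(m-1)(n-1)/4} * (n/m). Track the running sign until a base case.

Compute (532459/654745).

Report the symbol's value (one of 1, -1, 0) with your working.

reciprocity: (532459/654745) = +1·(654745/532459) since 532459 mod 4 = 3, 654745 mod 4 = 1; sign now +1
(654745/532459) = (122286/532459)   [reduce mod 532459]
122286 = 2^1·61143; (2/532459) = -1 since 532459 mod 8 = 3, so (122286/532459) = (-1)^1·(61143/532459); sign now -1
reciprocity: (61143/532459) = -1·(532459/61143) since 61143 mod 4 = 3, 532459 mod 4 = 3; sign now +1
(532459/61143) = (43315/61143)   [reduce mod 61143]
reciprocity: (43315/61143) = -1·(61143/43315) since 43315 mod 4 = 3, 61143 mod 4 = 3; sign now -1
(61143/43315) = (17828/43315)   [reduce mod 43315]
17828 = 2^2·4457; (2/43315) = -1 since 43315 mod 8 = 3, so (17828/43315) = (-1)^2·(4457/43315); sign now -1
reciprocity: (4457/43315) = +1·(43315/4457) since 4457 mod 4 = 1, 43315 mod 4 = 3; sign now -1
(43315/4457) = (3202/4457)   [reduce mod 4457]
3202 = 2^1·1601; (2/4457) = +1 since 4457 mod 8 = 1, so (3202/4457) = (+1)^1·(1601/4457); sign now -1
reciprocity: (1601/4457) = +1·(4457/1601) since 1601 mod 4 = 1, 4457 mod 4 = 1; sign now -1
(4457/1601) = (1255/1601)   [reduce mod 1601]
reciprocity: (1255/1601) = +1·(1601/1255) since 1255 mod 4 = 3, 1601 mod 4 = 1; sign now -1
(1601/1255) = (346/1255)   [reduce mod 1255]
346 = 2^1·173; (2/1255) = +1 since 1255 mod 8 = 7, so (346/1255) = (+1)^1·(173/1255); sign now -1
reciprocity: (173/1255) = +1·(1255/173) since 173 mod 4 = 1, 1255 mod 4 = 3; sign now -1
(1255/173) = (44/173)   [reduce mod 173]
44 = 2^2·11; (2/173) = -1 since 173 mod 8 = 5, so (44/173) = (-1)^2·(11/173); sign now -1
reciprocity: (11/173) = +1·(173/11) since 11 mod 4 = 3, 173 mod 4 = 1; sign now -1
(173/11) = (8/11)   [reduce mod 11]
8 = 2^3·1; (2/11) = -1 since 11 mod 8 = 3, so (8/11) = (-1)^3·(1/11); sign now +1
(1/11) = 1; final value = sign = +1

1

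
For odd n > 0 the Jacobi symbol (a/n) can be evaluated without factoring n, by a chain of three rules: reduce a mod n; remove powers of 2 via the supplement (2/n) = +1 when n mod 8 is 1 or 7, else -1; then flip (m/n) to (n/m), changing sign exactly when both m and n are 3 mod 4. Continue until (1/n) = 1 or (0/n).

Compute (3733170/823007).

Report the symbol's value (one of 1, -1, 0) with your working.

(3733170/823007) = (441142/823007)   [reduce mod 823007]
441142 = 2^1·220571; (2/823007) = +1 since 823007 mod 8 = 7, so (441142/823007) = (+1)^1·(220571/823007); sign now +1
reciprocity: (220571/823007) = -1·(823007/220571) since 220571 mod 4 = 3, 823007 mod 4 = 3; sign now -1
(823007/220571) = (161294/220571)   [reduce mod 220571]
161294 = 2^1·80647; (2/220571) = -1 since 220571 mod 8 = 3, so (161294/220571) = (-1)^1·(80647/220571); sign now +1
reciprocity: (80647/220571) = -1·(220571/80647) since 80647 mod 4 = 3, 220571 mod 4 = 3; sign now -1
(220571/80647) = (59277/80647)   [reduce mod 80647]
reciprocity: (59277/80647) = +1·(80647/59277) since 59277 mod 4 = 1, 80647 mod 4 = 3; sign now -1
(80647/59277) = (21370/59277)   [reduce mod 59277]
21370 = 2^1·10685; (2/59277) = -1 since 59277 mod 8 = 5, so (21370/59277) = (-1)^1·(10685/59277); sign now +1
reciprocity: (10685/59277) = +1·(59277/10685) since 10685 mod 4 = 1, 59277 mod 4 = 1; sign now +1
(59277/10685) = (5852/10685)   [reduce mod 10685]
5852 = 2^2·1463; (2/10685) = -1 since 10685 mod 8 = 5, so (5852/10685) = (-1)^2·(1463/10685); sign now +1
reciprocity: (1463/10685) = +1·(10685/1463) since 1463 mod 4 = 3, 10685 mod 4 = 1; sign now +1
(10685/1463) = (444/1463)   [reduce mod 1463]
444 = 2^2·111; (2/1463) = +1 since 1463 mod 8 = 7, so (444/1463) = (+1)^2·(111/1463); sign now +1
reciprocity: (111/1463) = -1·(1463/111) since 111 mod 4 = 3, 1463 mod 4 = 3; sign now -1
(1463/111) = (20/111)   [reduce mod 111]
20 = 2^2·5; (2/111) = +1 since 111 mod 8 = 7, so (20/111) = (+1)^2·(5/111); sign now -1
reciprocity: (5/111) = +1·(111/5) since 5 mod 4 = 1, 111 mod 4 = 3; sign now -1
(111/5) = (1/5)   [reduce mod 5]
(1/5) = 1; final value = sign = -1

-1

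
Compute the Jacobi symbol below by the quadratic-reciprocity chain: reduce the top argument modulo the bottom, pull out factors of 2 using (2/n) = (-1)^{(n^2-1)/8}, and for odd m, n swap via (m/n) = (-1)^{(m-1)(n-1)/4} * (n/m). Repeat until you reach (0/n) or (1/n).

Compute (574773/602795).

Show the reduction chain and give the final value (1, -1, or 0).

reciprocity: (574773/602795) = +1·(602795/574773) since 574773 mod 4 = 1, 602795 mod 4 = 3; sign now +1
(602795/574773) = (28022/574773)   [reduce mod 574773]
28022 = 2^1·14011; (2/574773) = -1 since 574773 mod 8 = 5, so (28022/574773) = (-1)^1·(14011/574773); sign now -1
reciprocity: (14011/574773) = +1·(574773/14011) since 14011 mod 4 = 3, 574773 mod 4 = 1; sign now -1
(574773/14011) = (322/14011)   [reduce mod 14011]
322 = 2^1·161; (2/14011) = -1 since 14011 mod 8 = 3, so (322/14011) = (-1)^1·(161/14011); sign now +1
reciprocity: (161/14011) = +1·(14011/161) since 161 mod 4 = 1, 14011 mod 4 = 3; sign now +1
(14011/161) = (4/161)   [reduce mod 161]
4 = 2^2·1; (2/161) = +1 since 161 mod 8 = 1, so (4/161) = (+1)^2·(1/161); sign now +1
(1/161) = 1; final value = sign = +1

1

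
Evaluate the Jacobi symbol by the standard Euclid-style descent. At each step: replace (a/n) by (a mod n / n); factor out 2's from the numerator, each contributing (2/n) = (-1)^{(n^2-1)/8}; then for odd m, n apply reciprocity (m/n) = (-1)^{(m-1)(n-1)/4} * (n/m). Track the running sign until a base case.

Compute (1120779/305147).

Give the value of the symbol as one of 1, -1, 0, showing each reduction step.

(1120779/305147): 1120779 mod 305147 = 205338, so (1120779/305147) = (205338/305147)
factor out 2^1: 205338 = 2^1·102669; with 305147 mod 8 = 3, (2/305147) = -1; sign now -1; continue with (102669/305147)
flip (102669/305147) -> (305147/102669): both odd, 102669 mod 4 = 1, 305147 mod 4 = 3, so the flip contributes +1; sign now -1
(305147/102669): 305147 mod 102669 = 99809, so (305147/102669) = (99809/102669)
flip (99809/102669) -> (102669/99809): both odd, 99809 mod 4 = 1, 102669 mod 4 = 1, so the flip contributes +1; sign now -1
(102669/99809): 102669 mod 99809 = 2860, so (102669/99809) = (2860/99809)
factor out 2^2: 2860 = 2^2·715; with 99809 mod 8 = 1, (2/99809) = +1; sign now -1; continue with (715/99809)
flip (715/99809) -> (99809/715): both odd, 715 mod 4 = 3, 99809 mod 4 = 1, so the flip contributes +1; sign now -1
(99809/715): 99809 mod 715 = 424, so (99809/715) = (424/715)
factor out 2^3: 424 = 2^3·53; with 715 mod 8 = 3, (2/715) = -1; sign now +1; continue with (53/715)
flip (53/715) -> (715/53): both odd, 53 mod 4 = 1, 715 mod 4 = 3, so the flip contributes +1; sign now +1
(715/53): 715 mod 53 = 26, so (715/53) = (26/53)
factor out 2^1: 26 = 2^1·13; with 53 mod 8 = 5, (2/53) = -1; sign now -1; continue with (13/53)
flip (13/53) -> (53/13): both odd, 13 mod 4 = 1, 53 mod 4 = 1, so the flip contributes +1; sign now -1
(53/13): 53 mod 13 = 1, so (53/13) = (1/13)
reached (1/13) = 1, so the symbol is -1

-1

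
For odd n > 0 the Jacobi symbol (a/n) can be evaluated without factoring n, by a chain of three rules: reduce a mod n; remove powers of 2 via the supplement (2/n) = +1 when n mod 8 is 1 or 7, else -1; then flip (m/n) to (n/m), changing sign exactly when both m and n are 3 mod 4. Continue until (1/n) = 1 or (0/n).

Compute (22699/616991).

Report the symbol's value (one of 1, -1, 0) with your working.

1

flip (22699/616991) -> (616991/22699): both odd, 22699 mod 4 = 3, 616991 mod 4 = 3, so the flip contributes -1; sign now -1
(616991/22699): 616991 mod 22699 = 4118, so (616991/22699) = (4118/22699)
factor out 2^1: 4118 = 2^1·2059; with 22699 mod 8 = 3, (2/22699) = -1; sign now +1; continue with (2059/22699)
flip (2059/22699) -> (22699/2059): both odd, 2059 mod 4 = 3, 22699 mod 4 = 3, so the flip contributes -1; sign now -1
(22699/2059): 22699 mod 2059 = 50, so (22699/2059) = (50/2059)
factor out 2^1: 50 = 2^1·25; with 2059 mod 8 = 3, (2/2059) = -1; sign now +1; continue with (25/2059)
flip (25/2059) -> (2059/25): both odd, 25 mod 4 = 1, 2059 mod 4 = 3, so the flip contributes +1; sign now +1
(2059/25): 2059 mod 25 = 9, so (2059/25) = (9/25)
flip (9/25) -> (25/9): both odd, 9 mod 4 = 1, 25 mod 4 = 1, so the flip contributes +1; sign now +1
(25/9): 25 mod 9 = 7, so (25/9) = (7/9)
flip (7/9) -> (9/7): both odd, 7 mod 4 = 3, 9 mod 4 = 1, so the flip contributes +1; sign now +1
(9/7): 9 mod 7 = 2, so (9/7) = (2/7)
factor out 2^1: 2 = 2^1·1; with 7 mod 8 = 7, (2/7) = +1; sign now +1; continue with (1/7)
reached (1/7) = 1, so the symbol is +1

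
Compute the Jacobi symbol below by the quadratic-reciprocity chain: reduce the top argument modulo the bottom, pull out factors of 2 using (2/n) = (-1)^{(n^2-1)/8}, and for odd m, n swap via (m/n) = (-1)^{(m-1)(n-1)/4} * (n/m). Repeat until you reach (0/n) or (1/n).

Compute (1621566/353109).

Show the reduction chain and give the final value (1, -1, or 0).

0

(1621566/353109) = (209130/353109)   [reduce mod 353109]
209130 = 2^1·104565; (2/353109) = -1 since 353109 mod 8 = 5, so (209130/353109) = (-1)^1·(104565/353109); sign now -1
reciprocity: (104565/353109) = +1·(353109/104565) since 104565 mod 4 = 1, 353109 mod 4 = 1; sign now -1
(353109/104565) = (39414/104565)   [reduce mod 104565]
39414 = 2^1·19707; (2/104565) = -1 since 104565 mod 8 = 5, so (39414/104565) = (-1)^1·(19707/104565); sign now +1
reciprocity: (19707/104565) = +1·(104565/19707) since 19707 mod 4 = 3, 104565 mod 4 = 1; sign now +1
(104565/19707) = (6030/19707)   [reduce mod 19707]
6030 = 2^1·3015; (2/19707) = -1 since 19707 mod 8 = 3, so (6030/19707) = (-1)^1·(3015/19707); sign now -1
reciprocity: (3015/19707) = -1·(19707/3015) since 3015 mod 4 = 3, 19707 mod 4 = 3; sign now +1
(19707/3015) = (1617/3015)   [reduce mod 3015]
reciprocity: (1617/3015) = +1·(3015/1617) since 1617 mod 4 = 1, 3015 mod 4 = 3; sign now +1
(3015/1617) = (1398/1617)   [reduce mod 1617]
1398 = 2^1·699; (2/1617) = +1 since 1617 mod 8 = 1, so (1398/1617) = (+1)^1·(699/1617); sign now +1
reciprocity: (699/1617) = +1·(1617/699) since 699 mod 4 = 3, 1617 mod 4 = 1; sign now +1
(1617/699) = (219/699)   [reduce mod 699]
reciprocity: (219/699) = -1·(699/219) since 219 mod 4 = 3, 699 mod 4 = 3; sign now -1
(699/219) = (42/219)   [reduce mod 219]
42 = 2^1·21; (2/219) = -1 since 219 mod 8 = 3, so (42/219) = (-1)^1·(21/219); sign now +1
reciprocity: (21/219) = +1·(219/21) since 21 mod 4 = 1, 219 mod 4 = 3; sign now +1
(219/21) = (9/21)   [reduce mod 21]
reciprocity: (9/21) = +1·(21/9) since 9 mod 4 = 1, 21 mod 4 = 1; sign now +1
(21/9) = (3/9)   [reduce mod 9]
reciprocity: (3/9) = +1·(9/3) since 3 mod 4 = 3, 9 mod 4 = 1; sign now +1
(9/3) = (0/3)   [reduce mod 3]
(0/3) = 0   [gcd(a, n) > 1]; final value = 0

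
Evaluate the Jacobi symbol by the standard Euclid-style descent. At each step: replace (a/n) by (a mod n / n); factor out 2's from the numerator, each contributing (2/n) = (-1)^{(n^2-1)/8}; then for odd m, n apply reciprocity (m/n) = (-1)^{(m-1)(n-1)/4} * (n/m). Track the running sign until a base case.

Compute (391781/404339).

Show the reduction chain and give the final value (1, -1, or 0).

0

reciprocity: (391781/404339) = +1·(404339/391781) since 391781 mod 4 = 1, 404339 mod 4 = 3; sign now +1
(404339/391781) = (12558/391781)   [reduce mod 391781]
12558 = 2^1·6279; (2/391781) = -1 since 391781 mod 8 = 5, so (12558/391781) = (-1)^1·(6279/391781); sign now -1
reciprocity: (6279/391781) = +1·(391781/6279) since 6279 mod 4 = 3, 391781 mod 4 = 1; sign now -1
(391781/6279) = (2483/6279)   [reduce mod 6279]
reciprocity: (2483/6279) = -1·(6279/2483) since 2483 mod 4 = 3, 6279 mod 4 = 3; sign now +1
(6279/2483) = (1313/2483)   [reduce mod 2483]
reciprocity: (1313/2483) = +1·(2483/1313) since 1313 mod 4 = 1, 2483 mod 4 = 3; sign now +1
(2483/1313) = (1170/1313)   [reduce mod 1313]
1170 = 2^1·585; (2/1313) = +1 since 1313 mod 8 = 1, so (1170/1313) = (+1)^1·(585/1313); sign now +1
reciprocity: (585/1313) = +1·(1313/585) since 585 mod 4 = 1, 1313 mod 4 = 1; sign now +1
(1313/585) = (143/585)   [reduce mod 585]
reciprocity: (143/585) = +1·(585/143) since 143 mod 4 = 3, 585 mod 4 = 1; sign now +1
(585/143) = (13/143)   [reduce mod 143]
reciprocity: (13/143) = +1·(143/13) since 13 mod 4 = 1, 143 mod 4 = 3; sign now +1
(143/13) = (0/13)   [reduce mod 13]
(0/13) = 0   [gcd(a, n) > 1]; final value = 0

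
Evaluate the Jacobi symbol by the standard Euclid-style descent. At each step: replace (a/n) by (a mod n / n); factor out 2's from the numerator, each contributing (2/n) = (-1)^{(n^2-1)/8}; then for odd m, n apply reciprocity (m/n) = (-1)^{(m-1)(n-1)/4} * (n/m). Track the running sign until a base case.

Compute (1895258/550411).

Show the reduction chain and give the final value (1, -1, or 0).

-1

(1895258/550411) = (244025/550411)   [reduce mod 550411]
reciprocity: (244025/550411) = +1·(550411/244025) since 244025 mod 4 = 1, 550411 mod 4 = 3; sign now +1
(550411/244025) = (62361/244025)   [reduce mod 244025]
reciprocity: (62361/244025) = +1·(244025/62361) since 62361 mod 4 = 1, 244025 mod 4 = 1; sign now +1
(244025/62361) = (56942/62361)   [reduce mod 62361]
56942 = 2^1·28471; (2/62361) = +1 since 62361 mod 8 = 1, so (56942/62361) = (+1)^1·(28471/62361); sign now +1
reciprocity: (28471/62361) = +1·(62361/28471) since 28471 mod 4 = 3, 62361 mod 4 = 1; sign now +1
(62361/28471) = (5419/28471)   [reduce mod 28471]
reciprocity: (5419/28471) = -1·(28471/5419) since 5419 mod 4 = 3, 28471 mod 4 = 3; sign now -1
(28471/5419) = (1376/5419)   [reduce mod 5419]
1376 = 2^5·43; (2/5419) = -1 since 5419 mod 8 = 3, so (1376/5419) = (-1)^5·(43/5419); sign now +1
reciprocity: (43/5419) = -1·(5419/43) since 43 mod 4 = 3, 5419 mod 4 = 3; sign now -1
(5419/43) = (1/43)   [reduce mod 43]
(1/43) = 1; final value = sign = -1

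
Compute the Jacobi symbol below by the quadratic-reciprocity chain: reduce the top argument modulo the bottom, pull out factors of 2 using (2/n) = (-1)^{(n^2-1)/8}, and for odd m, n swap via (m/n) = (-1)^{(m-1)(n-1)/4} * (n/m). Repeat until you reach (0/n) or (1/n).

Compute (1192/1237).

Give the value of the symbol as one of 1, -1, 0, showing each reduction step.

-1

factor out 2^3: 1192 = 2^3·149; with 1237 mod 8 = 5, (2/1237) = -1; sign now -1; continue with (149/1237)
flip (149/1237) -> (1237/149): both odd, 149 mod 4 = 1, 1237 mod 4 = 1, so the flip contributes +1; sign now -1
(1237/149): 1237 mod 149 = 45, so (1237/149) = (45/149)
flip (45/149) -> (149/45): both odd, 45 mod 4 = 1, 149 mod 4 = 1, so the flip contributes +1; sign now -1
(149/45): 149 mod 45 = 14, so (149/45) = (14/45)
factor out 2^1: 14 = 2^1·7; with 45 mod 8 = 5, (2/45) = -1; sign now +1; continue with (7/45)
flip (7/45) -> (45/7): both odd, 7 mod 4 = 3, 45 mod 4 = 1, so the flip contributes +1; sign now +1
(45/7): 45 mod 7 = 3, so (45/7) = (3/7)
flip (3/7) -> (7/3): both odd, 3 mod 4 = 3, 7 mod 4 = 3, so the flip contributes -1; sign now -1
(7/3): 7 mod 3 = 1, so (7/3) = (1/3)
reached (1/3) = 1, so the symbol is -1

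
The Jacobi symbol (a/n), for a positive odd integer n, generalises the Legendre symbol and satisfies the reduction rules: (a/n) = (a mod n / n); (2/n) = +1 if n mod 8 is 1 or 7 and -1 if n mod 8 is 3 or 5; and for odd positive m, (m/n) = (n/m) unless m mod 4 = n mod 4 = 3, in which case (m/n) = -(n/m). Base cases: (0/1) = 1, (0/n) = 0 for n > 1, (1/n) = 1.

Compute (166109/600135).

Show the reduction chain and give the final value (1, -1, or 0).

flip (166109/600135) -> (600135/166109): both odd, 166109 mod 4 = 1, 600135 mod 4 = 3, so the flip contributes +1; sign now +1
(600135/166109): 600135 mod 166109 = 101808, so (600135/166109) = (101808/166109)
factor out 2^4: 101808 = 2^4·6363; with 166109 mod 8 = 5, (2/166109) = -1; sign now +1; continue with (6363/166109)
flip (6363/166109) -> (166109/6363): both odd, 6363 mod 4 = 3, 166109 mod 4 = 1, so the flip contributes +1; sign now +1
(166109/6363): 166109 mod 6363 = 671, so (166109/6363) = (671/6363)
flip (671/6363) -> (6363/671): both odd, 671 mod 4 = 3, 6363 mod 4 = 3, so the flip contributes -1; sign now -1
(6363/671): 6363 mod 671 = 324, so (6363/671) = (324/671)
factor out 2^2: 324 = 2^2·81; with 671 mod 8 = 7, (2/671) = +1; sign now -1; continue with (81/671)
flip (81/671) -> (671/81): both odd, 81 mod 4 = 1, 671 mod 4 = 3, so the flip contributes +1; sign now -1
(671/81): 671 mod 81 = 23, so (671/81) = (23/81)
flip (23/81) -> (81/23): both odd, 23 mod 4 = 3, 81 mod 4 = 1, so the flip contributes +1; sign now -1
(81/23): 81 mod 23 = 12, so (81/23) = (12/23)
factor out 2^2: 12 = 2^2·3; with 23 mod 8 = 7, (2/23) = +1; sign now -1; continue with (3/23)
flip (3/23) -> (23/3): both odd, 3 mod 4 = 3, 23 mod 4 = 3, so the flip contributes -1; sign now +1
(23/3): 23 mod 3 = 2, so (23/3) = (2/3)
factor out 2^1: 2 = 2^1·1; with 3 mod 8 = 3, (2/3) = -1; sign now -1; continue with (1/3)
reached (1/3) = 1, so the symbol is -1

-1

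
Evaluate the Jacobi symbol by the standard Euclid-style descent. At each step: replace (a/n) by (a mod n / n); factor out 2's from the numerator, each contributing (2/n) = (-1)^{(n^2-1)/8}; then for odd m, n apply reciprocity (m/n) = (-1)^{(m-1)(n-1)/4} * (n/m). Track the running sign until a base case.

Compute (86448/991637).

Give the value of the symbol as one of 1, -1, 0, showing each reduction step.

86448 = 2^4·5403; (2/991637) = -1 since 991637 mod 8 = 5, so (86448/991637) = (-1)^4·(5403/991637); sign now +1
reciprocity: (5403/991637) = +1·(991637/5403) since 5403 mod 4 = 3, 991637 mod 4 = 1; sign now +1
(991637/5403) = (2888/5403)   [reduce mod 5403]
2888 = 2^3·361; (2/5403) = -1 since 5403 mod 8 = 3, so (2888/5403) = (-1)^3·(361/5403); sign now -1
reciprocity: (361/5403) = +1·(5403/361) since 361 mod 4 = 1, 5403 mod 4 = 3; sign now -1
(5403/361) = (349/361)   [reduce mod 361]
reciprocity: (349/361) = +1·(361/349) since 349 mod 4 = 1, 361 mod 4 = 1; sign now -1
(361/349) = (12/349)   [reduce mod 349]
12 = 2^2·3; (2/349) = -1 since 349 mod 8 = 5, so (12/349) = (-1)^2·(3/349); sign now -1
reciprocity: (3/349) = +1·(349/3) since 3 mod 4 = 3, 349 mod 4 = 1; sign now -1
(349/3) = (1/3)   [reduce mod 3]
(1/3) = 1; final value = sign = -1

-1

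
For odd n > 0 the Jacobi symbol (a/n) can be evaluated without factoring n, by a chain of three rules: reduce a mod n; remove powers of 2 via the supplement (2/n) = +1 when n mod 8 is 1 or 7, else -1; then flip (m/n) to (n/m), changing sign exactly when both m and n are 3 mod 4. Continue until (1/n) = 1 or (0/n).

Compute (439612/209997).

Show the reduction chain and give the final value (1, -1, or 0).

(439612/209997) = (19618/209997)   [reduce mod 209997]
19618 = 2^1·9809; (2/209997) = -1 since 209997 mod 8 = 5, so (19618/209997) = (-1)^1·(9809/209997); sign now -1
reciprocity: (9809/209997) = +1·(209997/9809) since 9809 mod 4 = 1, 209997 mod 4 = 1; sign now -1
(209997/9809) = (4008/9809)   [reduce mod 9809]
4008 = 2^3·501; (2/9809) = +1 since 9809 mod 8 = 1, so (4008/9809) = (+1)^3·(501/9809); sign now -1
reciprocity: (501/9809) = +1·(9809/501) since 501 mod 4 = 1, 9809 mod 4 = 1; sign now -1
(9809/501) = (290/501)   [reduce mod 501]
290 = 2^1·145; (2/501) = -1 since 501 mod 8 = 5, so (290/501) = (-1)^1·(145/501); sign now +1
reciprocity: (145/501) = +1·(501/145) since 145 mod 4 = 1, 501 mod 4 = 1; sign now +1
(501/145) = (66/145)   [reduce mod 145]
66 = 2^1·33; (2/145) = +1 since 145 mod 8 = 1, so (66/145) = (+1)^1·(33/145); sign now +1
reciprocity: (33/145) = +1·(145/33) since 33 mod 4 = 1, 145 mod 4 = 1; sign now +1
(145/33) = (13/33)   [reduce mod 33]
reciprocity: (13/33) = +1·(33/13) since 13 mod 4 = 1, 33 mod 4 = 1; sign now +1
(33/13) = (7/13)   [reduce mod 13]
reciprocity: (7/13) = +1·(13/7) since 7 mod 4 = 3, 13 mod 4 = 1; sign now +1
(13/7) = (6/7)   [reduce mod 7]
6 = 2^1·3; (2/7) = +1 since 7 mod 8 = 7, so (6/7) = (+1)^1·(3/7); sign now +1
reciprocity: (3/7) = -1·(7/3) since 3 mod 4 = 3, 7 mod 4 = 3; sign now -1
(7/3) = (1/3)   [reduce mod 3]
(1/3) = 1; final value = sign = -1

-1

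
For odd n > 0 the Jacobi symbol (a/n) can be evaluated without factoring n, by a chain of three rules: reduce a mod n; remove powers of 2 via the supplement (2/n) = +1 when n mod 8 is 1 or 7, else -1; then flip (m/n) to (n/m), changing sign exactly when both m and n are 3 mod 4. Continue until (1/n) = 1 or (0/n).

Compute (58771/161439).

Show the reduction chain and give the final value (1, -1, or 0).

-1

flip (58771/161439) -> (161439/58771): both odd, 58771 mod 4 = 3, 161439 mod 4 = 3, so the flip contributes -1; sign now -1
(161439/58771): 161439 mod 58771 = 43897, so (161439/58771) = (43897/58771)
flip (43897/58771) -> (58771/43897): both odd, 43897 mod 4 = 1, 58771 mod 4 = 3, so the flip contributes +1; sign now -1
(58771/43897): 58771 mod 43897 = 14874, so (58771/43897) = (14874/43897)
factor out 2^1: 14874 = 2^1·7437; with 43897 mod 8 = 1, (2/43897) = +1; sign now -1; continue with (7437/43897)
flip (7437/43897) -> (43897/7437): both odd, 7437 mod 4 = 1, 43897 mod 4 = 1, so the flip contributes +1; sign now -1
(43897/7437): 43897 mod 7437 = 6712, so (43897/7437) = (6712/7437)
factor out 2^3: 6712 = 2^3·839; with 7437 mod 8 = 5, (2/7437) = -1; sign now +1; continue with (839/7437)
flip (839/7437) -> (7437/839): both odd, 839 mod 4 = 3, 7437 mod 4 = 1, so the flip contributes +1; sign now +1
(7437/839): 7437 mod 839 = 725, so (7437/839) = (725/839)
flip (725/839) -> (839/725): both odd, 725 mod 4 = 1, 839 mod 4 = 3, so the flip contributes +1; sign now +1
(839/725): 839 mod 725 = 114, so (839/725) = (114/725)
factor out 2^1: 114 = 2^1·57; with 725 mod 8 = 5, (2/725) = -1; sign now -1; continue with (57/725)
flip (57/725) -> (725/57): both odd, 57 mod 4 = 1, 725 mod 4 = 1, so the flip contributes +1; sign now -1
(725/57): 725 mod 57 = 41, so (725/57) = (41/57)
flip (41/57) -> (57/41): both odd, 41 mod 4 = 1, 57 mod 4 = 1, so the flip contributes +1; sign now -1
(57/41): 57 mod 41 = 16, so (57/41) = (16/41)
factor out 2^4: 16 = 2^4·1; with 41 mod 8 = 1, (2/41) = +1; sign now -1; continue with (1/41)
reached (1/41) = 1, so the symbol is -1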